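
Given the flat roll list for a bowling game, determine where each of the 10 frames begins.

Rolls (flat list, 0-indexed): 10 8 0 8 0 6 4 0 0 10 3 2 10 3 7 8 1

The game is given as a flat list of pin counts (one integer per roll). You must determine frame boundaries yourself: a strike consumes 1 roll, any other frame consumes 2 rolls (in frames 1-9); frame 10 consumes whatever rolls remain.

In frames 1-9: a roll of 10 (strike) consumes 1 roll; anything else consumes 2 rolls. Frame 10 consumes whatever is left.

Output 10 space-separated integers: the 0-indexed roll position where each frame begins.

Frame 1 starts at roll index 0: roll=10 (strike), consumes 1 roll
Frame 2 starts at roll index 1: rolls=8,0 (sum=8), consumes 2 rolls
Frame 3 starts at roll index 3: rolls=8,0 (sum=8), consumes 2 rolls
Frame 4 starts at roll index 5: rolls=6,4 (sum=10), consumes 2 rolls
Frame 5 starts at roll index 7: rolls=0,0 (sum=0), consumes 2 rolls
Frame 6 starts at roll index 9: roll=10 (strike), consumes 1 roll
Frame 7 starts at roll index 10: rolls=3,2 (sum=5), consumes 2 rolls
Frame 8 starts at roll index 12: roll=10 (strike), consumes 1 roll
Frame 9 starts at roll index 13: rolls=3,7 (sum=10), consumes 2 rolls
Frame 10 starts at roll index 15: 2 remaining rolls

Answer: 0 1 3 5 7 9 10 12 13 15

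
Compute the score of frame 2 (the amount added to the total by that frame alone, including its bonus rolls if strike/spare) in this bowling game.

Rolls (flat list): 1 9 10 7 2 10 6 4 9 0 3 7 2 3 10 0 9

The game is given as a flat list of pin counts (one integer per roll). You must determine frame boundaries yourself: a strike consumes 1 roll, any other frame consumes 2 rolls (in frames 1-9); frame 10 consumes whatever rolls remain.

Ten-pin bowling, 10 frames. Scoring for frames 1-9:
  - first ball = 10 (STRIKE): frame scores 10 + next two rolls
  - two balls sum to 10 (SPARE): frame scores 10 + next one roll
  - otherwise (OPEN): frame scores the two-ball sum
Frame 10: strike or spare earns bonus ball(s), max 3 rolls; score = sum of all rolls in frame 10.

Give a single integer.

Frame 1: SPARE (1+9=10). 10 + next roll (10) = 20. Cumulative: 20
Frame 2: STRIKE. 10 + next two rolls (7+2) = 19. Cumulative: 39
Frame 3: OPEN (7+2=9). Cumulative: 48
Frame 4: STRIKE. 10 + next two rolls (6+4) = 20. Cumulative: 68

Answer: 19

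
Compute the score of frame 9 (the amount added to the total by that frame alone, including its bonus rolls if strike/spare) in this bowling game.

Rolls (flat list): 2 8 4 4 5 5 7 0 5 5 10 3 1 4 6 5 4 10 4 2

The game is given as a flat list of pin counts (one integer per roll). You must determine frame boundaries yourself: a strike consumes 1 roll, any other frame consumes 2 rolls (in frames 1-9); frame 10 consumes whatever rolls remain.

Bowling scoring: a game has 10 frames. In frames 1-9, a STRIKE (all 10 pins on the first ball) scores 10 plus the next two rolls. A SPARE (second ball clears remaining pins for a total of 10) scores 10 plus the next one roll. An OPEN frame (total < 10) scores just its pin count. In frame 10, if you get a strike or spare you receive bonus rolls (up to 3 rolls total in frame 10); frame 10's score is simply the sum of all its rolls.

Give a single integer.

Frame 1: SPARE (2+8=10). 10 + next roll (4) = 14. Cumulative: 14
Frame 2: OPEN (4+4=8). Cumulative: 22
Frame 3: SPARE (5+5=10). 10 + next roll (7) = 17. Cumulative: 39
Frame 4: OPEN (7+0=7). Cumulative: 46
Frame 5: SPARE (5+5=10). 10 + next roll (10) = 20. Cumulative: 66
Frame 6: STRIKE. 10 + next two rolls (3+1) = 14. Cumulative: 80
Frame 7: OPEN (3+1=4). Cumulative: 84
Frame 8: SPARE (4+6=10). 10 + next roll (5) = 15. Cumulative: 99
Frame 9: OPEN (5+4=9). Cumulative: 108
Frame 10: STRIKE. Sum of all frame-10 rolls (10+4+2) = 16. Cumulative: 124

Answer: 9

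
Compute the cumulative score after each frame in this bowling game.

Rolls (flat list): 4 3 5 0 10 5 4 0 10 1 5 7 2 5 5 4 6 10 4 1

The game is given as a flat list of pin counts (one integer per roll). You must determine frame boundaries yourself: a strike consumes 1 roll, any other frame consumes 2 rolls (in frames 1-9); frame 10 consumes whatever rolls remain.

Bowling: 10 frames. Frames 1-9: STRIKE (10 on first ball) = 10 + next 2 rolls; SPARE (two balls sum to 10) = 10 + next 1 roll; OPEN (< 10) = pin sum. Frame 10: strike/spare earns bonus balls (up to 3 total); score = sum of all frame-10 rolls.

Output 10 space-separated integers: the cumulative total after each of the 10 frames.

Frame 1: OPEN (4+3=7). Cumulative: 7
Frame 2: OPEN (5+0=5). Cumulative: 12
Frame 3: STRIKE. 10 + next two rolls (5+4) = 19. Cumulative: 31
Frame 4: OPEN (5+4=9). Cumulative: 40
Frame 5: SPARE (0+10=10). 10 + next roll (1) = 11. Cumulative: 51
Frame 6: OPEN (1+5=6). Cumulative: 57
Frame 7: OPEN (7+2=9). Cumulative: 66
Frame 8: SPARE (5+5=10). 10 + next roll (4) = 14. Cumulative: 80
Frame 9: SPARE (4+6=10). 10 + next roll (10) = 20. Cumulative: 100
Frame 10: STRIKE. Sum of all frame-10 rolls (10+4+1) = 15. Cumulative: 115

Answer: 7 12 31 40 51 57 66 80 100 115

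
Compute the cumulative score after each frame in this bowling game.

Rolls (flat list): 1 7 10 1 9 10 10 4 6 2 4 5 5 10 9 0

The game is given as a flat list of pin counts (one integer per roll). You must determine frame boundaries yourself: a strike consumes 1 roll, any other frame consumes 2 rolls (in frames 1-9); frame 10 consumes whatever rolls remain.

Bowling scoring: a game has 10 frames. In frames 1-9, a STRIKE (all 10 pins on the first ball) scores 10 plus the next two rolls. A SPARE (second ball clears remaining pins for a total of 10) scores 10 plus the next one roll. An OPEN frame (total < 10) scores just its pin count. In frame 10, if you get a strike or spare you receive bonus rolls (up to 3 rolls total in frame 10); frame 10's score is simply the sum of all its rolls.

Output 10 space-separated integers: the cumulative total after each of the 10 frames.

Answer: 8 28 48 72 92 104 110 130 149 158

Derivation:
Frame 1: OPEN (1+7=8). Cumulative: 8
Frame 2: STRIKE. 10 + next two rolls (1+9) = 20. Cumulative: 28
Frame 3: SPARE (1+9=10). 10 + next roll (10) = 20. Cumulative: 48
Frame 4: STRIKE. 10 + next two rolls (10+4) = 24. Cumulative: 72
Frame 5: STRIKE. 10 + next two rolls (4+6) = 20. Cumulative: 92
Frame 6: SPARE (4+6=10). 10 + next roll (2) = 12. Cumulative: 104
Frame 7: OPEN (2+4=6). Cumulative: 110
Frame 8: SPARE (5+5=10). 10 + next roll (10) = 20. Cumulative: 130
Frame 9: STRIKE. 10 + next two rolls (9+0) = 19. Cumulative: 149
Frame 10: OPEN. Sum of all frame-10 rolls (9+0) = 9. Cumulative: 158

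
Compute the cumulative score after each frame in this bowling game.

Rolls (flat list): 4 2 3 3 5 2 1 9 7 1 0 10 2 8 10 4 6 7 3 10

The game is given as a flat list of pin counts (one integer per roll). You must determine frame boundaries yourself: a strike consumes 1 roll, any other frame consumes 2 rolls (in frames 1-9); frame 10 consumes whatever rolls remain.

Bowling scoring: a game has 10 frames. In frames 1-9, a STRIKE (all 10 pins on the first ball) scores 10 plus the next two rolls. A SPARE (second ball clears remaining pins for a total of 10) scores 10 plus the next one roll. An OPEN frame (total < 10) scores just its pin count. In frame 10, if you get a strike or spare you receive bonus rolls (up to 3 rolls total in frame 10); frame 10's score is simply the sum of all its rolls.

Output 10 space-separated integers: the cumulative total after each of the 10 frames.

Answer: 6 12 19 36 44 56 76 96 113 133

Derivation:
Frame 1: OPEN (4+2=6). Cumulative: 6
Frame 2: OPEN (3+3=6). Cumulative: 12
Frame 3: OPEN (5+2=7). Cumulative: 19
Frame 4: SPARE (1+9=10). 10 + next roll (7) = 17. Cumulative: 36
Frame 5: OPEN (7+1=8). Cumulative: 44
Frame 6: SPARE (0+10=10). 10 + next roll (2) = 12. Cumulative: 56
Frame 7: SPARE (2+8=10). 10 + next roll (10) = 20. Cumulative: 76
Frame 8: STRIKE. 10 + next two rolls (4+6) = 20. Cumulative: 96
Frame 9: SPARE (4+6=10). 10 + next roll (7) = 17. Cumulative: 113
Frame 10: SPARE. Sum of all frame-10 rolls (7+3+10) = 20. Cumulative: 133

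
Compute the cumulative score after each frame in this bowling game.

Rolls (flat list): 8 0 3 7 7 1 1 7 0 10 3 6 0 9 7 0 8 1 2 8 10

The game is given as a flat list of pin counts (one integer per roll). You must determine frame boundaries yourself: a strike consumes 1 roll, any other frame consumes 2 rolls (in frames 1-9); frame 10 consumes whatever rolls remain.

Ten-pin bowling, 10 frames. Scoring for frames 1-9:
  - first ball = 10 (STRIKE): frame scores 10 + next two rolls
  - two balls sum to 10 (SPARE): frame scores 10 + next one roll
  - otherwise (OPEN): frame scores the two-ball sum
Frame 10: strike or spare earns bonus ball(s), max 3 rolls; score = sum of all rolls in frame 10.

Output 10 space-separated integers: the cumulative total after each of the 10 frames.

Frame 1: OPEN (8+0=8). Cumulative: 8
Frame 2: SPARE (3+7=10). 10 + next roll (7) = 17. Cumulative: 25
Frame 3: OPEN (7+1=8). Cumulative: 33
Frame 4: OPEN (1+7=8). Cumulative: 41
Frame 5: SPARE (0+10=10). 10 + next roll (3) = 13. Cumulative: 54
Frame 6: OPEN (3+6=9). Cumulative: 63
Frame 7: OPEN (0+9=9). Cumulative: 72
Frame 8: OPEN (7+0=7). Cumulative: 79
Frame 9: OPEN (8+1=9). Cumulative: 88
Frame 10: SPARE. Sum of all frame-10 rolls (2+8+10) = 20. Cumulative: 108

Answer: 8 25 33 41 54 63 72 79 88 108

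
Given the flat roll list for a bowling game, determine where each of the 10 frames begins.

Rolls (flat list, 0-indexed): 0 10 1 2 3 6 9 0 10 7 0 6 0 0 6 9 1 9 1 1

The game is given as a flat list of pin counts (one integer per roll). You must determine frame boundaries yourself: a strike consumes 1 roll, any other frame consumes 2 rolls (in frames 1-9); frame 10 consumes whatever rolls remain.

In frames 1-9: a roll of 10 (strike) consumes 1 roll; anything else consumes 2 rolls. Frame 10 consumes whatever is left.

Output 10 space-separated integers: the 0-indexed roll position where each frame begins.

Frame 1 starts at roll index 0: rolls=0,10 (sum=10), consumes 2 rolls
Frame 2 starts at roll index 2: rolls=1,2 (sum=3), consumes 2 rolls
Frame 3 starts at roll index 4: rolls=3,6 (sum=9), consumes 2 rolls
Frame 4 starts at roll index 6: rolls=9,0 (sum=9), consumes 2 rolls
Frame 5 starts at roll index 8: roll=10 (strike), consumes 1 roll
Frame 6 starts at roll index 9: rolls=7,0 (sum=7), consumes 2 rolls
Frame 7 starts at roll index 11: rolls=6,0 (sum=6), consumes 2 rolls
Frame 8 starts at roll index 13: rolls=0,6 (sum=6), consumes 2 rolls
Frame 9 starts at roll index 15: rolls=9,1 (sum=10), consumes 2 rolls
Frame 10 starts at roll index 17: 3 remaining rolls

Answer: 0 2 4 6 8 9 11 13 15 17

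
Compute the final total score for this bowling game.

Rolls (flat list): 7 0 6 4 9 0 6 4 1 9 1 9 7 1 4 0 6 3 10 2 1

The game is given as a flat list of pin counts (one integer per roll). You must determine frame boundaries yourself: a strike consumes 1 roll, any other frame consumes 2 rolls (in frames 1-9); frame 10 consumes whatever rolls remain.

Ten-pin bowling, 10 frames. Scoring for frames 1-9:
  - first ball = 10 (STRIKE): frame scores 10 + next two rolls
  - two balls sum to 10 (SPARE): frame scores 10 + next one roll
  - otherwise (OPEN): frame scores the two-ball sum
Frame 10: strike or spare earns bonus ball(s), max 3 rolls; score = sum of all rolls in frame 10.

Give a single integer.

Frame 1: OPEN (7+0=7). Cumulative: 7
Frame 2: SPARE (6+4=10). 10 + next roll (9) = 19. Cumulative: 26
Frame 3: OPEN (9+0=9). Cumulative: 35
Frame 4: SPARE (6+4=10). 10 + next roll (1) = 11. Cumulative: 46
Frame 5: SPARE (1+9=10). 10 + next roll (1) = 11. Cumulative: 57
Frame 6: SPARE (1+9=10). 10 + next roll (7) = 17. Cumulative: 74
Frame 7: OPEN (7+1=8). Cumulative: 82
Frame 8: OPEN (4+0=4). Cumulative: 86
Frame 9: OPEN (6+3=9). Cumulative: 95
Frame 10: STRIKE. Sum of all frame-10 rolls (10+2+1) = 13. Cumulative: 108

Answer: 108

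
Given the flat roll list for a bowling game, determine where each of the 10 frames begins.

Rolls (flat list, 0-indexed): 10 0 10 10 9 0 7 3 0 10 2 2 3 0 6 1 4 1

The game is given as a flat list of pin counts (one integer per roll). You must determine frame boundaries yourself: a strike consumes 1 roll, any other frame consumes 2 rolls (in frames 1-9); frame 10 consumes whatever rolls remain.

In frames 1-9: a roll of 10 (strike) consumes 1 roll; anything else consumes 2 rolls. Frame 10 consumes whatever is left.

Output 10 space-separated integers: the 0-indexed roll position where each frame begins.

Answer: 0 1 3 4 6 8 10 12 14 16

Derivation:
Frame 1 starts at roll index 0: roll=10 (strike), consumes 1 roll
Frame 2 starts at roll index 1: rolls=0,10 (sum=10), consumes 2 rolls
Frame 3 starts at roll index 3: roll=10 (strike), consumes 1 roll
Frame 4 starts at roll index 4: rolls=9,0 (sum=9), consumes 2 rolls
Frame 5 starts at roll index 6: rolls=7,3 (sum=10), consumes 2 rolls
Frame 6 starts at roll index 8: rolls=0,10 (sum=10), consumes 2 rolls
Frame 7 starts at roll index 10: rolls=2,2 (sum=4), consumes 2 rolls
Frame 8 starts at roll index 12: rolls=3,0 (sum=3), consumes 2 rolls
Frame 9 starts at roll index 14: rolls=6,1 (sum=7), consumes 2 rolls
Frame 10 starts at roll index 16: 2 remaining rolls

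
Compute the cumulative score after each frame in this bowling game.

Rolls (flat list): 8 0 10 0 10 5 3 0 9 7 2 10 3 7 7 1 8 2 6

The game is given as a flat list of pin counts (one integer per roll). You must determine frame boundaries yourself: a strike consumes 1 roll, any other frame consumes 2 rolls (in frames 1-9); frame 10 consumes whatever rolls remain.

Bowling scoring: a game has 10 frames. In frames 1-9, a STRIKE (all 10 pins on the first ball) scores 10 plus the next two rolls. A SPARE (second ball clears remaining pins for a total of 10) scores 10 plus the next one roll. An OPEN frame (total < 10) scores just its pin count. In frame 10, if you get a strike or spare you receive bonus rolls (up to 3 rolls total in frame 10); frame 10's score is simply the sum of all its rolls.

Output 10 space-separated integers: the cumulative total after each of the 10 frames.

Frame 1: OPEN (8+0=8). Cumulative: 8
Frame 2: STRIKE. 10 + next two rolls (0+10) = 20. Cumulative: 28
Frame 3: SPARE (0+10=10). 10 + next roll (5) = 15. Cumulative: 43
Frame 4: OPEN (5+3=8). Cumulative: 51
Frame 5: OPEN (0+9=9). Cumulative: 60
Frame 6: OPEN (7+2=9). Cumulative: 69
Frame 7: STRIKE. 10 + next two rolls (3+7) = 20. Cumulative: 89
Frame 8: SPARE (3+7=10). 10 + next roll (7) = 17. Cumulative: 106
Frame 9: OPEN (7+1=8). Cumulative: 114
Frame 10: SPARE. Sum of all frame-10 rolls (8+2+6) = 16. Cumulative: 130

Answer: 8 28 43 51 60 69 89 106 114 130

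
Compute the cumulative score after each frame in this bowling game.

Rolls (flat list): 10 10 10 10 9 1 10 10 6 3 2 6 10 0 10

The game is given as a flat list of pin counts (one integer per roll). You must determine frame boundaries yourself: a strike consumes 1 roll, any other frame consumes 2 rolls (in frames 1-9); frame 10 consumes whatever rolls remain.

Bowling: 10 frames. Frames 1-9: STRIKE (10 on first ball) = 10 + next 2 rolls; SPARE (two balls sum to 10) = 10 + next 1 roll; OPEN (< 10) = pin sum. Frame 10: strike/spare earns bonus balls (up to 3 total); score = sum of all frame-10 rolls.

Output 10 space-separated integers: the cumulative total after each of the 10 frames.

Answer: 30 60 89 109 129 155 174 183 191 211

Derivation:
Frame 1: STRIKE. 10 + next two rolls (10+10) = 30. Cumulative: 30
Frame 2: STRIKE. 10 + next two rolls (10+10) = 30. Cumulative: 60
Frame 3: STRIKE. 10 + next two rolls (10+9) = 29. Cumulative: 89
Frame 4: STRIKE. 10 + next two rolls (9+1) = 20. Cumulative: 109
Frame 5: SPARE (9+1=10). 10 + next roll (10) = 20. Cumulative: 129
Frame 6: STRIKE. 10 + next two rolls (10+6) = 26. Cumulative: 155
Frame 7: STRIKE. 10 + next two rolls (6+3) = 19. Cumulative: 174
Frame 8: OPEN (6+3=9). Cumulative: 183
Frame 9: OPEN (2+6=8). Cumulative: 191
Frame 10: STRIKE. Sum of all frame-10 rolls (10+0+10) = 20. Cumulative: 211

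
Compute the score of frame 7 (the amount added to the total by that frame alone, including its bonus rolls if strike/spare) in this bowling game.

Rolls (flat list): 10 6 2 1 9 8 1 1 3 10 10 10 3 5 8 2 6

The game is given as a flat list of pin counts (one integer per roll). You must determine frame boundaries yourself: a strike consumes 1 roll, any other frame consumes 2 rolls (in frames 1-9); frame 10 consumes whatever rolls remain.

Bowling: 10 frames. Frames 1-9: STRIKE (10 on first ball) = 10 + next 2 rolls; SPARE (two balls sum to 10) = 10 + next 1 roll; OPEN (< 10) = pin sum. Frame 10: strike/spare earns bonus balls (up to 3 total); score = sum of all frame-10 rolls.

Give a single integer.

Answer: 23

Derivation:
Frame 1: STRIKE. 10 + next two rolls (6+2) = 18. Cumulative: 18
Frame 2: OPEN (6+2=8). Cumulative: 26
Frame 3: SPARE (1+9=10). 10 + next roll (8) = 18. Cumulative: 44
Frame 4: OPEN (8+1=9). Cumulative: 53
Frame 5: OPEN (1+3=4). Cumulative: 57
Frame 6: STRIKE. 10 + next two rolls (10+10) = 30. Cumulative: 87
Frame 7: STRIKE. 10 + next two rolls (10+3) = 23. Cumulative: 110
Frame 8: STRIKE. 10 + next two rolls (3+5) = 18. Cumulative: 128
Frame 9: OPEN (3+5=8). Cumulative: 136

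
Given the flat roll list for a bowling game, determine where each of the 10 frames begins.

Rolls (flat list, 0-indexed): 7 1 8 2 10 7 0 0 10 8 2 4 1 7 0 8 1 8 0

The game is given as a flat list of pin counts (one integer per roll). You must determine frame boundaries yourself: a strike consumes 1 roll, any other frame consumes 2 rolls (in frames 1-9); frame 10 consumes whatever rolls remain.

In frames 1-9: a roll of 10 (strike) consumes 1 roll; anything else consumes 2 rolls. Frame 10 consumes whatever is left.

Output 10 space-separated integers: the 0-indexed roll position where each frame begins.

Frame 1 starts at roll index 0: rolls=7,1 (sum=8), consumes 2 rolls
Frame 2 starts at roll index 2: rolls=8,2 (sum=10), consumes 2 rolls
Frame 3 starts at roll index 4: roll=10 (strike), consumes 1 roll
Frame 4 starts at roll index 5: rolls=7,0 (sum=7), consumes 2 rolls
Frame 5 starts at roll index 7: rolls=0,10 (sum=10), consumes 2 rolls
Frame 6 starts at roll index 9: rolls=8,2 (sum=10), consumes 2 rolls
Frame 7 starts at roll index 11: rolls=4,1 (sum=5), consumes 2 rolls
Frame 8 starts at roll index 13: rolls=7,0 (sum=7), consumes 2 rolls
Frame 9 starts at roll index 15: rolls=8,1 (sum=9), consumes 2 rolls
Frame 10 starts at roll index 17: 2 remaining rolls

Answer: 0 2 4 5 7 9 11 13 15 17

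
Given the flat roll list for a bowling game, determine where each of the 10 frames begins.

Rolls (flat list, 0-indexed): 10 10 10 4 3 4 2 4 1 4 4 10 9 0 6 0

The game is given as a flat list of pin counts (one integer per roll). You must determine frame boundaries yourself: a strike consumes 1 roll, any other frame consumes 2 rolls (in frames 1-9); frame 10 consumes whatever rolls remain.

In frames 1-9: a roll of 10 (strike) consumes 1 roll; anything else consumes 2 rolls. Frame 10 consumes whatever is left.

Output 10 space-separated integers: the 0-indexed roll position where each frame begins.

Answer: 0 1 2 3 5 7 9 11 12 14

Derivation:
Frame 1 starts at roll index 0: roll=10 (strike), consumes 1 roll
Frame 2 starts at roll index 1: roll=10 (strike), consumes 1 roll
Frame 3 starts at roll index 2: roll=10 (strike), consumes 1 roll
Frame 4 starts at roll index 3: rolls=4,3 (sum=7), consumes 2 rolls
Frame 5 starts at roll index 5: rolls=4,2 (sum=6), consumes 2 rolls
Frame 6 starts at roll index 7: rolls=4,1 (sum=5), consumes 2 rolls
Frame 7 starts at roll index 9: rolls=4,4 (sum=8), consumes 2 rolls
Frame 8 starts at roll index 11: roll=10 (strike), consumes 1 roll
Frame 9 starts at roll index 12: rolls=9,0 (sum=9), consumes 2 rolls
Frame 10 starts at roll index 14: 2 remaining rolls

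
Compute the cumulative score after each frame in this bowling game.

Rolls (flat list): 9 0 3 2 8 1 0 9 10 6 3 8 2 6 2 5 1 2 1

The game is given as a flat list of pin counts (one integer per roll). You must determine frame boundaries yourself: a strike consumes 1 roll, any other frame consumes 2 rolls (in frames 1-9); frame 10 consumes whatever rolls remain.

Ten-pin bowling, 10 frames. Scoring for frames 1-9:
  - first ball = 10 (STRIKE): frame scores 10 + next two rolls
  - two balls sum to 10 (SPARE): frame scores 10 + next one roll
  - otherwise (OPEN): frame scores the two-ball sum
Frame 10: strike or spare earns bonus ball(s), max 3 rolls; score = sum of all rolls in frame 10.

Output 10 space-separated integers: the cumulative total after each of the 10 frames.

Frame 1: OPEN (9+0=9). Cumulative: 9
Frame 2: OPEN (3+2=5). Cumulative: 14
Frame 3: OPEN (8+1=9). Cumulative: 23
Frame 4: OPEN (0+9=9). Cumulative: 32
Frame 5: STRIKE. 10 + next two rolls (6+3) = 19. Cumulative: 51
Frame 6: OPEN (6+3=9). Cumulative: 60
Frame 7: SPARE (8+2=10). 10 + next roll (6) = 16. Cumulative: 76
Frame 8: OPEN (6+2=8). Cumulative: 84
Frame 9: OPEN (5+1=6). Cumulative: 90
Frame 10: OPEN. Sum of all frame-10 rolls (2+1) = 3. Cumulative: 93

Answer: 9 14 23 32 51 60 76 84 90 93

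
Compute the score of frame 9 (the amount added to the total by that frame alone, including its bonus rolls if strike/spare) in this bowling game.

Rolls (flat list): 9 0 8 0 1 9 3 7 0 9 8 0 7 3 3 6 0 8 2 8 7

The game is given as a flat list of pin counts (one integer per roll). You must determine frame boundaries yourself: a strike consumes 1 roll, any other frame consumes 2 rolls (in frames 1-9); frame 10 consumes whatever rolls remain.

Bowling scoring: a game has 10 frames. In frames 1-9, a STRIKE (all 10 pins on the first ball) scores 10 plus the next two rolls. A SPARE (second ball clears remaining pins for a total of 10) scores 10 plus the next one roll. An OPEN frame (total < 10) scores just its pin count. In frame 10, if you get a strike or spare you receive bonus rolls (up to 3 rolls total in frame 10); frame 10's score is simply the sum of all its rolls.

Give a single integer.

Answer: 8

Derivation:
Frame 1: OPEN (9+0=9). Cumulative: 9
Frame 2: OPEN (8+0=8). Cumulative: 17
Frame 3: SPARE (1+9=10). 10 + next roll (3) = 13. Cumulative: 30
Frame 4: SPARE (3+7=10). 10 + next roll (0) = 10. Cumulative: 40
Frame 5: OPEN (0+9=9). Cumulative: 49
Frame 6: OPEN (8+0=8). Cumulative: 57
Frame 7: SPARE (7+3=10). 10 + next roll (3) = 13. Cumulative: 70
Frame 8: OPEN (3+6=9). Cumulative: 79
Frame 9: OPEN (0+8=8). Cumulative: 87
Frame 10: SPARE. Sum of all frame-10 rolls (2+8+7) = 17. Cumulative: 104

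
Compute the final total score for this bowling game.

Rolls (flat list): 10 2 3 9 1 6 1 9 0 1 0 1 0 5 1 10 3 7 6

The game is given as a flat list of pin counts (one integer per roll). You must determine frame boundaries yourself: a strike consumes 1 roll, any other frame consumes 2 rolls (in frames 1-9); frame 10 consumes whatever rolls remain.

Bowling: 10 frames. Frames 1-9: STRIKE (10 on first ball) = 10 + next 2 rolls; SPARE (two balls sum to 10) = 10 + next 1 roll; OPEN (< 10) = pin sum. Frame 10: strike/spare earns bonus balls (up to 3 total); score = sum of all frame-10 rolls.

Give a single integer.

Answer: 96

Derivation:
Frame 1: STRIKE. 10 + next two rolls (2+3) = 15. Cumulative: 15
Frame 2: OPEN (2+3=5). Cumulative: 20
Frame 3: SPARE (9+1=10). 10 + next roll (6) = 16. Cumulative: 36
Frame 4: OPEN (6+1=7). Cumulative: 43
Frame 5: OPEN (9+0=9). Cumulative: 52
Frame 6: OPEN (1+0=1). Cumulative: 53
Frame 7: OPEN (1+0=1). Cumulative: 54
Frame 8: OPEN (5+1=6). Cumulative: 60
Frame 9: STRIKE. 10 + next two rolls (3+7) = 20. Cumulative: 80
Frame 10: SPARE. Sum of all frame-10 rolls (3+7+6) = 16. Cumulative: 96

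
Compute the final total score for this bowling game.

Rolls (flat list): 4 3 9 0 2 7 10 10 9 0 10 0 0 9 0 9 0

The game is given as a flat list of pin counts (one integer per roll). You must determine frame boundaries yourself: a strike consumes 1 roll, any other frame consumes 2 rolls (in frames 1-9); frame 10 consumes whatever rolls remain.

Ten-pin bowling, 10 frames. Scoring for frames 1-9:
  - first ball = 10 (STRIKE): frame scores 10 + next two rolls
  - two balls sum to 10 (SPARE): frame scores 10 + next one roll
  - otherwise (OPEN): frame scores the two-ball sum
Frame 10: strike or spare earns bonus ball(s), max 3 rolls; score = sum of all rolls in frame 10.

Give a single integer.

Frame 1: OPEN (4+3=7). Cumulative: 7
Frame 2: OPEN (9+0=9). Cumulative: 16
Frame 3: OPEN (2+7=9). Cumulative: 25
Frame 4: STRIKE. 10 + next two rolls (10+9) = 29. Cumulative: 54
Frame 5: STRIKE. 10 + next two rolls (9+0) = 19. Cumulative: 73
Frame 6: OPEN (9+0=9). Cumulative: 82
Frame 7: STRIKE. 10 + next two rolls (0+0) = 10. Cumulative: 92
Frame 8: OPEN (0+0=0). Cumulative: 92
Frame 9: OPEN (9+0=9). Cumulative: 101
Frame 10: OPEN. Sum of all frame-10 rolls (9+0) = 9. Cumulative: 110

Answer: 110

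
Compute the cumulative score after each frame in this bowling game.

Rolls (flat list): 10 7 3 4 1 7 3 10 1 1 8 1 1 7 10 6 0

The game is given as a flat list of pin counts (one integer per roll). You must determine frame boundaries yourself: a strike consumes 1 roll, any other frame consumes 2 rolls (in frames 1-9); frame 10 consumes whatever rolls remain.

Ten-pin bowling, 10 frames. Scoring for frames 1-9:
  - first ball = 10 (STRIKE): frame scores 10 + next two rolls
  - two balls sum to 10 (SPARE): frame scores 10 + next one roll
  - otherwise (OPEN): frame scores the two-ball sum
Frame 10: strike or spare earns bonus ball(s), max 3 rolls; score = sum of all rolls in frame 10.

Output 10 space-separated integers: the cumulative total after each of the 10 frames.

Answer: 20 34 39 59 71 73 82 90 106 112

Derivation:
Frame 1: STRIKE. 10 + next two rolls (7+3) = 20. Cumulative: 20
Frame 2: SPARE (7+3=10). 10 + next roll (4) = 14. Cumulative: 34
Frame 3: OPEN (4+1=5). Cumulative: 39
Frame 4: SPARE (7+3=10). 10 + next roll (10) = 20. Cumulative: 59
Frame 5: STRIKE. 10 + next two rolls (1+1) = 12. Cumulative: 71
Frame 6: OPEN (1+1=2). Cumulative: 73
Frame 7: OPEN (8+1=9). Cumulative: 82
Frame 8: OPEN (1+7=8). Cumulative: 90
Frame 9: STRIKE. 10 + next two rolls (6+0) = 16. Cumulative: 106
Frame 10: OPEN. Sum of all frame-10 rolls (6+0) = 6. Cumulative: 112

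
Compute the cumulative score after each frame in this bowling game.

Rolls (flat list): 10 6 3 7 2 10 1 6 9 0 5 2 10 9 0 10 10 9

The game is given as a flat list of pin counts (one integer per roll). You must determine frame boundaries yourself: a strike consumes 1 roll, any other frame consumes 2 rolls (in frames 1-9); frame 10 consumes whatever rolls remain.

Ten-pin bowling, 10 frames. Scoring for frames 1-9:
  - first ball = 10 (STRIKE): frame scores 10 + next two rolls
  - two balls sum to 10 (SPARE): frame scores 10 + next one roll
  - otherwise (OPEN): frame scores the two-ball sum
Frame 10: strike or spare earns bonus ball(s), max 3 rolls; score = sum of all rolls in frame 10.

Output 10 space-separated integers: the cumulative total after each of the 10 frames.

Answer: 19 28 37 54 61 70 77 96 105 134

Derivation:
Frame 1: STRIKE. 10 + next two rolls (6+3) = 19. Cumulative: 19
Frame 2: OPEN (6+3=9). Cumulative: 28
Frame 3: OPEN (7+2=9). Cumulative: 37
Frame 4: STRIKE. 10 + next two rolls (1+6) = 17. Cumulative: 54
Frame 5: OPEN (1+6=7). Cumulative: 61
Frame 6: OPEN (9+0=9). Cumulative: 70
Frame 7: OPEN (5+2=7). Cumulative: 77
Frame 8: STRIKE. 10 + next two rolls (9+0) = 19. Cumulative: 96
Frame 9: OPEN (9+0=9). Cumulative: 105
Frame 10: STRIKE. Sum of all frame-10 rolls (10+10+9) = 29. Cumulative: 134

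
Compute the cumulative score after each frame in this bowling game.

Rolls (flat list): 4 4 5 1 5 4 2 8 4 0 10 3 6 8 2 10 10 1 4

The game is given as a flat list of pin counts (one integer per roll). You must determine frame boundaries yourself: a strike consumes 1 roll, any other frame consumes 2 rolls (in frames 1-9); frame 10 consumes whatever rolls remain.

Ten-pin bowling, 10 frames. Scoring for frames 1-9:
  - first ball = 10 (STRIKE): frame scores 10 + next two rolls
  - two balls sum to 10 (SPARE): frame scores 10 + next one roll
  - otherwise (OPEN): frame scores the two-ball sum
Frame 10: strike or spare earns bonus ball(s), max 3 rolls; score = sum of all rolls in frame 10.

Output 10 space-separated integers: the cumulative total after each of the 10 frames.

Answer: 8 14 23 37 41 60 69 89 110 125

Derivation:
Frame 1: OPEN (4+4=8). Cumulative: 8
Frame 2: OPEN (5+1=6). Cumulative: 14
Frame 3: OPEN (5+4=9). Cumulative: 23
Frame 4: SPARE (2+8=10). 10 + next roll (4) = 14. Cumulative: 37
Frame 5: OPEN (4+0=4). Cumulative: 41
Frame 6: STRIKE. 10 + next two rolls (3+6) = 19. Cumulative: 60
Frame 7: OPEN (3+6=9). Cumulative: 69
Frame 8: SPARE (8+2=10). 10 + next roll (10) = 20. Cumulative: 89
Frame 9: STRIKE. 10 + next two rolls (10+1) = 21. Cumulative: 110
Frame 10: STRIKE. Sum of all frame-10 rolls (10+1+4) = 15. Cumulative: 125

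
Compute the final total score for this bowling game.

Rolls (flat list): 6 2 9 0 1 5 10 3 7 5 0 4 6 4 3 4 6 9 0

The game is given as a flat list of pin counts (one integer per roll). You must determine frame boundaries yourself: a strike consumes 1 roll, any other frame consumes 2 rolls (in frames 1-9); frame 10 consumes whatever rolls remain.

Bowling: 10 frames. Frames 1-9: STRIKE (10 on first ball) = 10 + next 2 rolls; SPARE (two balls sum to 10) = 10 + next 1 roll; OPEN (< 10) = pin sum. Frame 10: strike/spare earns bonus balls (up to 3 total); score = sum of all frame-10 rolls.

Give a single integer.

Answer: 112

Derivation:
Frame 1: OPEN (6+2=8). Cumulative: 8
Frame 2: OPEN (9+0=9). Cumulative: 17
Frame 3: OPEN (1+5=6). Cumulative: 23
Frame 4: STRIKE. 10 + next two rolls (3+7) = 20. Cumulative: 43
Frame 5: SPARE (3+7=10). 10 + next roll (5) = 15. Cumulative: 58
Frame 6: OPEN (5+0=5). Cumulative: 63
Frame 7: SPARE (4+6=10). 10 + next roll (4) = 14. Cumulative: 77
Frame 8: OPEN (4+3=7). Cumulative: 84
Frame 9: SPARE (4+6=10). 10 + next roll (9) = 19. Cumulative: 103
Frame 10: OPEN. Sum of all frame-10 rolls (9+0) = 9. Cumulative: 112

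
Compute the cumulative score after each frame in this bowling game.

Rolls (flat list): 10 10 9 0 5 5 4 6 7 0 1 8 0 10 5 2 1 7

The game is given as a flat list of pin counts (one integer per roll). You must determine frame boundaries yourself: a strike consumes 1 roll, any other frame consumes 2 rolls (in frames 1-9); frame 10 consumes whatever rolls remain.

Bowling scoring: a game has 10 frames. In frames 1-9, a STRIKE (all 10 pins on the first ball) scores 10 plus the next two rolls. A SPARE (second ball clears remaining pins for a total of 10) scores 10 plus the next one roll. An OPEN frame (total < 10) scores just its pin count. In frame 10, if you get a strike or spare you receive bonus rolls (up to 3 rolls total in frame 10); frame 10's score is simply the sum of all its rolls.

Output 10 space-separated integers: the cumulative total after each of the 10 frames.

Frame 1: STRIKE. 10 + next two rolls (10+9) = 29. Cumulative: 29
Frame 2: STRIKE. 10 + next two rolls (9+0) = 19. Cumulative: 48
Frame 3: OPEN (9+0=9). Cumulative: 57
Frame 4: SPARE (5+5=10). 10 + next roll (4) = 14. Cumulative: 71
Frame 5: SPARE (4+6=10). 10 + next roll (7) = 17. Cumulative: 88
Frame 6: OPEN (7+0=7). Cumulative: 95
Frame 7: OPEN (1+8=9). Cumulative: 104
Frame 8: SPARE (0+10=10). 10 + next roll (5) = 15. Cumulative: 119
Frame 9: OPEN (5+2=7). Cumulative: 126
Frame 10: OPEN. Sum of all frame-10 rolls (1+7) = 8. Cumulative: 134

Answer: 29 48 57 71 88 95 104 119 126 134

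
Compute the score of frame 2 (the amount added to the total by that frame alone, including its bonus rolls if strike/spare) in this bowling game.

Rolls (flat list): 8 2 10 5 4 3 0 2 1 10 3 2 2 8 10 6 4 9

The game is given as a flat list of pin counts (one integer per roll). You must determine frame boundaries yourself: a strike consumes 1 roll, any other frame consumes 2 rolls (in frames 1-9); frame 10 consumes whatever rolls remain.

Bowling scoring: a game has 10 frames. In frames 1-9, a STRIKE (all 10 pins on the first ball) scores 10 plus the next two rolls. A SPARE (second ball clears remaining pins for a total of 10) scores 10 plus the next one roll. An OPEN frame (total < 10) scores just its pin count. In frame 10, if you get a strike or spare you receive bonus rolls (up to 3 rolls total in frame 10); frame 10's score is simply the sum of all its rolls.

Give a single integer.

Frame 1: SPARE (8+2=10). 10 + next roll (10) = 20. Cumulative: 20
Frame 2: STRIKE. 10 + next two rolls (5+4) = 19. Cumulative: 39
Frame 3: OPEN (5+4=9). Cumulative: 48
Frame 4: OPEN (3+0=3). Cumulative: 51

Answer: 19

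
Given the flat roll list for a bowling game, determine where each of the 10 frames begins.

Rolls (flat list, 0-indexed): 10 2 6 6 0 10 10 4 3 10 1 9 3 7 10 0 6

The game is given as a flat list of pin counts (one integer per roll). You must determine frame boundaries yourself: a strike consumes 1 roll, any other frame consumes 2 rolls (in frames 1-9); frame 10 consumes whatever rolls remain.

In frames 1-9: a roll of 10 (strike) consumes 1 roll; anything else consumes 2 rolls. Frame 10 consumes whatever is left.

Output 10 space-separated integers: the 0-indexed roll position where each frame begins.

Frame 1 starts at roll index 0: roll=10 (strike), consumes 1 roll
Frame 2 starts at roll index 1: rolls=2,6 (sum=8), consumes 2 rolls
Frame 3 starts at roll index 3: rolls=6,0 (sum=6), consumes 2 rolls
Frame 4 starts at roll index 5: roll=10 (strike), consumes 1 roll
Frame 5 starts at roll index 6: roll=10 (strike), consumes 1 roll
Frame 6 starts at roll index 7: rolls=4,3 (sum=7), consumes 2 rolls
Frame 7 starts at roll index 9: roll=10 (strike), consumes 1 roll
Frame 8 starts at roll index 10: rolls=1,9 (sum=10), consumes 2 rolls
Frame 9 starts at roll index 12: rolls=3,7 (sum=10), consumes 2 rolls
Frame 10 starts at roll index 14: 3 remaining rolls

Answer: 0 1 3 5 6 7 9 10 12 14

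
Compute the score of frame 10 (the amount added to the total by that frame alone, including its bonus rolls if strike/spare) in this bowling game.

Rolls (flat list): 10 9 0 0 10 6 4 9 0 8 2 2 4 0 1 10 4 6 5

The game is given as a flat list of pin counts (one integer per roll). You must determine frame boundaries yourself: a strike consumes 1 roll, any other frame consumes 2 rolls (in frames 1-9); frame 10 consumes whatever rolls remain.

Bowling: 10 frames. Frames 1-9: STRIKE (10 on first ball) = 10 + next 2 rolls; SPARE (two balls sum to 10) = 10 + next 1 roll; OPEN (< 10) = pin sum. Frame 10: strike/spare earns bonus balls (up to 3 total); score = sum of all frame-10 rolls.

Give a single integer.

Frame 1: STRIKE. 10 + next two rolls (9+0) = 19. Cumulative: 19
Frame 2: OPEN (9+0=9). Cumulative: 28
Frame 3: SPARE (0+10=10). 10 + next roll (6) = 16. Cumulative: 44
Frame 4: SPARE (6+4=10). 10 + next roll (9) = 19. Cumulative: 63
Frame 5: OPEN (9+0=9). Cumulative: 72
Frame 6: SPARE (8+2=10). 10 + next roll (2) = 12. Cumulative: 84
Frame 7: OPEN (2+4=6). Cumulative: 90
Frame 8: OPEN (0+1=1). Cumulative: 91
Frame 9: STRIKE. 10 + next two rolls (4+6) = 20. Cumulative: 111
Frame 10: SPARE. Sum of all frame-10 rolls (4+6+5) = 15. Cumulative: 126

Answer: 15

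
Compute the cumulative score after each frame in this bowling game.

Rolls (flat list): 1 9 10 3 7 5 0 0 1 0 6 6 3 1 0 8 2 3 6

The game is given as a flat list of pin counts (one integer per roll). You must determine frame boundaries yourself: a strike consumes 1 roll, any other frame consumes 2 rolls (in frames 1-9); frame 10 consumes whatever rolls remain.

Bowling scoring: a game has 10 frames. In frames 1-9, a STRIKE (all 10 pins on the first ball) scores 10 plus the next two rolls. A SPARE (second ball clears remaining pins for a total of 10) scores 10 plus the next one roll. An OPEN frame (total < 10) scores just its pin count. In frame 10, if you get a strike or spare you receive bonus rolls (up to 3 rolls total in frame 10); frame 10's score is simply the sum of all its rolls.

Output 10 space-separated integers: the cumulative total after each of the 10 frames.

Frame 1: SPARE (1+9=10). 10 + next roll (10) = 20. Cumulative: 20
Frame 2: STRIKE. 10 + next two rolls (3+7) = 20. Cumulative: 40
Frame 3: SPARE (3+7=10). 10 + next roll (5) = 15. Cumulative: 55
Frame 4: OPEN (5+0=5). Cumulative: 60
Frame 5: OPEN (0+1=1). Cumulative: 61
Frame 6: OPEN (0+6=6). Cumulative: 67
Frame 7: OPEN (6+3=9). Cumulative: 76
Frame 8: OPEN (1+0=1). Cumulative: 77
Frame 9: SPARE (8+2=10). 10 + next roll (3) = 13. Cumulative: 90
Frame 10: OPEN. Sum of all frame-10 rolls (3+6) = 9. Cumulative: 99

Answer: 20 40 55 60 61 67 76 77 90 99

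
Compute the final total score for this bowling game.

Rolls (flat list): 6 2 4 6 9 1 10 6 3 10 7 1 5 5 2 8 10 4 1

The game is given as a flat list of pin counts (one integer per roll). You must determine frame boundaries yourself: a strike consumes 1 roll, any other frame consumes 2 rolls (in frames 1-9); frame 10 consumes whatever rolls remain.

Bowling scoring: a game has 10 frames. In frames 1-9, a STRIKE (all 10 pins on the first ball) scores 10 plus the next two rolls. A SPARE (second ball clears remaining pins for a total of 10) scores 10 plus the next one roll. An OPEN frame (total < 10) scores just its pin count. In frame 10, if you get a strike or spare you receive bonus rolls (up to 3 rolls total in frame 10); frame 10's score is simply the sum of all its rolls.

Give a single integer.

Frame 1: OPEN (6+2=8). Cumulative: 8
Frame 2: SPARE (4+6=10). 10 + next roll (9) = 19. Cumulative: 27
Frame 3: SPARE (9+1=10). 10 + next roll (10) = 20. Cumulative: 47
Frame 4: STRIKE. 10 + next two rolls (6+3) = 19. Cumulative: 66
Frame 5: OPEN (6+3=9). Cumulative: 75
Frame 6: STRIKE. 10 + next two rolls (7+1) = 18. Cumulative: 93
Frame 7: OPEN (7+1=8). Cumulative: 101
Frame 8: SPARE (5+5=10). 10 + next roll (2) = 12. Cumulative: 113
Frame 9: SPARE (2+8=10). 10 + next roll (10) = 20. Cumulative: 133
Frame 10: STRIKE. Sum of all frame-10 rolls (10+4+1) = 15. Cumulative: 148

Answer: 148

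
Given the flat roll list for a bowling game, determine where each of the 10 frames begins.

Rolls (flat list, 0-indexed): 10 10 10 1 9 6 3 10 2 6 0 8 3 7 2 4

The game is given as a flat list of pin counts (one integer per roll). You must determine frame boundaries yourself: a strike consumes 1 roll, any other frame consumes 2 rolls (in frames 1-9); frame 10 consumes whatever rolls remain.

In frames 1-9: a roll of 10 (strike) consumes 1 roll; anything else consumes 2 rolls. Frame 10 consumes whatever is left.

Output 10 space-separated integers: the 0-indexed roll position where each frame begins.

Answer: 0 1 2 3 5 7 8 10 12 14

Derivation:
Frame 1 starts at roll index 0: roll=10 (strike), consumes 1 roll
Frame 2 starts at roll index 1: roll=10 (strike), consumes 1 roll
Frame 3 starts at roll index 2: roll=10 (strike), consumes 1 roll
Frame 4 starts at roll index 3: rolls=1,9 (sum=10), consumes 2 rolls
Frame 5 starts at roll index 5: rolls=6,3 (sum=9), consumes 2 rolls
Frame 6 starts at roll index 7: roll=10 (strike), consumes 1 roll
Frame 7 starts at roll index 8: rolls=2,6 (sum=8), consumes 2 rolls
Frame 8 starts at roll index 10: rolls=0,8 (sum=8), consumes 2 rolls
Frame 9 starts at roll index 12: rolls=3,7 (sum=10), consumes 2 rolls
Frame 10 starts at roll index 14: 2 remaining rolls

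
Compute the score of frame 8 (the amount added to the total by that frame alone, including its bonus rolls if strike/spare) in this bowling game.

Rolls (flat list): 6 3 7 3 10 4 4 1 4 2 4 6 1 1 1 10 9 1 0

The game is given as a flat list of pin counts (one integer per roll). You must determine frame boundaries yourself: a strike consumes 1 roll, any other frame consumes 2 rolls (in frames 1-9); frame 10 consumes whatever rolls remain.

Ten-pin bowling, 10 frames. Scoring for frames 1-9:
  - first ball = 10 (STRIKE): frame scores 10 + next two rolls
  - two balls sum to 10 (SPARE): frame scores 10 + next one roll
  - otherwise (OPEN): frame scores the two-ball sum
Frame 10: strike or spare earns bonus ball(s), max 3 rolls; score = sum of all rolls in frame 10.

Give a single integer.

Answer: 2

Derivation:
Frame 1: OPEN (6+3=9). Cumulative: 9
Frame 2: SPARE (7+3=10). 10 + next roll (10) = 20. Cumulative: 29
Frame 3: STRIKE. 10 + next two rolls (4+4) = 18. Cumulative: 47
Frame 4: OPEN (4+4=8). Cumulative: 55
Frame 5: OPEN (1+4=5). Cumulative: 60
Frame 6: OPEN (2+4=6). Cumulative: 66
Frame 7: OPEN (6+1=7). Cumulative: 73
Frame 8: OPEN (1+1=2). Cumulative: 75
Frame 9: STRIKE. 10 + next two rolls (9+1) = 20. Cumulative: 95
Frame 10: SPARE. Sum of all frame-10 rolls (9+1+0) = 10. Cumulative: 105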